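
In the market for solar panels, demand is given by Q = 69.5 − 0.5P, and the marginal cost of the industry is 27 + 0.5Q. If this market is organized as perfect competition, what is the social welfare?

TS = 2508.8

Inverting demand: P = 139 − 2Q.
Competitive equilibrium sets price equal to marginal cost: 139 − 2Q = 27 + 0.5Q, so Q = 44.8 and P = 49.4.
CS = ½·(139 − 49.4)·44.8 = 2007.04; PS = (49.4·44.8 − 27·44.8 − ½·0.5·44.8²) = 501.76; TS = 2508.8.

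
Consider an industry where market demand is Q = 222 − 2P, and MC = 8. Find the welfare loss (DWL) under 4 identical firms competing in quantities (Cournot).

Inverting demand: P = 111 − 0.5Q.
Under competition P = MC = 8, so Q = (111 − 8)/0.5 = 206.
With 4 symmetric Cournot firms, each firm's FOC gives 111 − 2.5q = 8, so q = 41.2, Q = 4·41.2 = 164.8, and P = 28.6.
DWL is the triangle between Q = 164.8 and Q = 206: ½·(206 − 164.8)·(28.6 − 8) = 424.36.

DWL = 424.36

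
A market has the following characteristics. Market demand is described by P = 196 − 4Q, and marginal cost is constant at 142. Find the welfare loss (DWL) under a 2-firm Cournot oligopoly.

DWL = 40.5

Perfect competition: P = MC = 142, so 196 − 4Q = 142 and Q = 13.5.
With 2 symmetric Cournot firms, each firm's FOC gives 196 − 12q = 142, so q = 4.5, Q = 2·4.5 = 9, and P = 160.
DWL is the triangle between Q = 9 and Q = 13.5: ½·(13.5 − 9)·(160 − 142) = 40.5.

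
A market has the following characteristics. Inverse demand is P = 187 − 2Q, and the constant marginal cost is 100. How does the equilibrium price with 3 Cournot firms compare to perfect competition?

In a 3-firm Cournot equilibrium, symmetry and the first-order condition give q = (187 − 100)/(8) = 10.875. So Q = 32.625 and P = 121.75.
Competitive firms price at marginal cost: P = 100, giving Q = 43.5.

Cournot: P = 121.75; Competition: P = 100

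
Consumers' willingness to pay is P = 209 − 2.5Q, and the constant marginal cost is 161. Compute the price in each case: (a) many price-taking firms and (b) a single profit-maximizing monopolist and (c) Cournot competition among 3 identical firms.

Perfect competition: P = MC = 161, so 209 − 2.5Q = 161 and Q = 19.2.
The monopolist equates marginal revenue to marginal cost: 209 − 5Q = 161, so Q = 9.6. From demand, P = 185.
In a 3-firm Cournot equilibrium, symmetry and the first-order condition give q = (209 − 161)/(10) = 4.8. So Q = 14.4 and P = 173.

Competition: P = 161; Monopoly: P = 185; Cournot: P = 173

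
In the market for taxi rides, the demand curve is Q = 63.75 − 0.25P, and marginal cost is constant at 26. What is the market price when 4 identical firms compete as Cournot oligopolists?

P = 71.8

Inverting demand: P = 255 − 4Q.
In a 4-firm Cournot equilibrium, symmetry and the first-order condition give q = (255 − 26)/(20) = 11.45. So Q = 45.8 and P = 71.8.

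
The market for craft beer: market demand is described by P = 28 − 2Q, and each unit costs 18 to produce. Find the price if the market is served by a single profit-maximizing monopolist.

The monopolist equates marginal revenue to marginal cost: 28 − 4Q = 18, so Q = 2.5. From demand, P = 23.

P = 23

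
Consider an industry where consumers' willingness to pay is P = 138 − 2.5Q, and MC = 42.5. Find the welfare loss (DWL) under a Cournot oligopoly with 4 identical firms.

Competitive firms price at marginal cost: P = 42.5, giving Q = 38.2.
In a 4-firm Cournot equilibrium, symmetry and the first-order condition give q = (138 − 42.5)/(12.5) = 7.64. So Q = 30.56 and P = 61.6.
DWL is the triangle between Q = 30.56 and Q = 38.2: ½·(38.2 − 30.56)·(61.6 − 42.5) = 72.962.

DWL = 72.962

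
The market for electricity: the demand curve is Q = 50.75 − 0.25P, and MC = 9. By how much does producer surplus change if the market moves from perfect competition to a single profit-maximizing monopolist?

PS rises by 2352.25

Inverting demand: P = 203 − 4Q.
Competitive firms price at marginal cost: P = 9, giving Q = 48.5.
PS = (9 − 9)·48.5 = 0.
Monopoly sets MR = MC: 203 − 8Q = 9 ⇒ Q = 24.25, P = 203 − 4·24.25 = 106.
PS = (106 − 9)·24.25 = 2352.25.
Change in producer surplus: 2352.25 − 0 = 2352.25.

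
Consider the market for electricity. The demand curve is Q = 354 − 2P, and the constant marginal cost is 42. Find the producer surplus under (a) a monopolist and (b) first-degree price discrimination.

Inverting demand: P = 177 − 0.5Q.
Monopoly sets MR = MC: 177 − Q = 42 ⇒ Q = 135, P = 177 − 0.5·135 = 109.5.
PS = (109.5 − 42)·135 = 9112.5.
Under first-degree price discrimination the firm charges each unit its demand price and produces up to where P = MC, i.e. Q = 270. Consumer surplus is zero; producer surplus equals total surplus.
PS = ½·(177 − 42)·270 = 18225.

Monopoly: PS = 9112.5; Perfect PD: PS = 18225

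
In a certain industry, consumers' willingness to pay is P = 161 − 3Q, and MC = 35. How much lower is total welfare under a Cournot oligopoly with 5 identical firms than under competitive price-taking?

TS falls by 73.5

Under competition P = MC = 35, so Q = (161 − 35)/3 = 42.
CS = ½·(161 − 35)·42 = 2646; PS = (35 − 35)·42 = 0; TS = 2646.
Cournot with 5 identical firms: the symmetric best-response condition is 161 − 18q = 35. Each firm produces q = 7, total output Q = 35, price P = 56.
CS = ½·(161 − 56)·35 = 1837.5; PS = (56 − 35)·35 = 735; TS = 2572.5.
Change in total welfare: 2572.5 − 2646 = −73.5.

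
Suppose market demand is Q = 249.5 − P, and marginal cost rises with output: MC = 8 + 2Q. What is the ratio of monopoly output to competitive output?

Q_m/Q_c = 0.75

Inverting demand: P = 249.5 − Q.
Monopoly sets MR = MC: 249.5 − 2Q = 8 + 2Q ⇒ Q = 60.375, P = 249.5 − 60.375 = 189.125.
Under competition P = MC: 249.5 − Q = 8 + 2Q ⇒ Q = 80.5, P = 169.
Ratio Q_m/Q_c = 60.375/80.5 = 0.75.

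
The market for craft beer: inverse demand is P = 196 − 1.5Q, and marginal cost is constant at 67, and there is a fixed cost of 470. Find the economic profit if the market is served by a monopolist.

Profit = 2303.5

Monopoly sets MR = MC: 196 − 3Q = 67 ⇒ Q = 43, P = 196 − 1.5·43 = 131.5.
Profit = (131.5 − 67)·43 − 470 = 2303.5.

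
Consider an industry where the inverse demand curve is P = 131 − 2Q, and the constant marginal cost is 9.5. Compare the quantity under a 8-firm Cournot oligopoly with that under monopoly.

Cournot: Q = 54; Monopoly: Q = 30.375

With 8 symmetric Cournot firms, each firm's FOC gives 131 − 18q = 9.5, so q = 6.75, Q = 8·6.75 = 54, and P = 23.
The monopolist equates marginal revenue to marginal cost: 131 − 4Q = 9.5, so Q = 30.375. From demand, P = 70.25.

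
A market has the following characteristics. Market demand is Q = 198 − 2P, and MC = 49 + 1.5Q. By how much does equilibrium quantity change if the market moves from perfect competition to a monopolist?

Inverting demand: P = 99 − 0.5Q.
Competitive equilibrium sets price equal to marginal cost: 99 − 0.5Q = 49 + 1.5Q, so Q = 25 and P = 86.5.
The monopolist equates marginal revenue to marginal cost: 99 − Q = 49 + 1.5Q, so Q = 20. From demand, P = 89.
Change in equilibrium quantity: 20 − 25 = −5.

Equilibrium quantity falls by 5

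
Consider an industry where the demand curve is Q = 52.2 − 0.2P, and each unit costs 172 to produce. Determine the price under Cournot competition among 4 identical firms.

P = 189.8

Inverting demand: P = 261 − 5Q.
Cournot with 4 identical firms: the symmetric best-response condition is 261 − 25q = 172. Each firm produces q = 3.56, total output Q = 14.24, price P = 189.8.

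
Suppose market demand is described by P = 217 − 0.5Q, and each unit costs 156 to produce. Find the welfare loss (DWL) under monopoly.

DWL = 930.25

Competitive firms price at marginal cost: P = 156, giving Q = 122.
The monopolist equates marginal revenue to marginal cost: 217 − Q = 156, so Q = 61. From demand, P = 186.5.
DWL is the triangle between Q = 61 and Q = 122: ½·(122 − 61)·(186.5 − 156) = 930.25.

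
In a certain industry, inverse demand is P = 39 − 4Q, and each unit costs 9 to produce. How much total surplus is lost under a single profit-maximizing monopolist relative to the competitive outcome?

DWL = 28.125

Competitive firms price at marginal cost: P = 9, giving Q = 7.5.
The monopolist equates marginal revenue to marginal cost: 39 − 8Q = 9, so Q = 3.75. From demand, P = 24.
DWL is the triangle between Q = 3.75 and Q = 7.5: ½·(7.5 − 3.75)·(24 − 9) = 28.125.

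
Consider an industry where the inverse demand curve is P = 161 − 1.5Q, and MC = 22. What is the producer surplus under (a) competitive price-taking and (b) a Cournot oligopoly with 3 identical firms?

Competition: PS = 0; Cournot: PS = 2415.125

Competitive firms price at marginal cost: P = 22, giving Q = 278/3.
PS = (22 − 22)·278/3 = 0.
In a 3-firm Cournot equilibrium, symmetry and the first-order condition give q = (161 − 22)/(6) = 139/6. So Q = 69.5 and P = 56.75.
PS = (56.75 − 22)·69.5 = 2415.125.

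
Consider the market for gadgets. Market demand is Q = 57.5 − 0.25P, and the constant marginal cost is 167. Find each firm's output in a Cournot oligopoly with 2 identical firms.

Inverting demand: P = 230 − 4Q.
In a 2-firm Cournot equilibrium, symmetry and the first-order condition give q = (230 − 167)/(12) = 5.25. So Q = 10.5 and P = 188.

q_i = 5.25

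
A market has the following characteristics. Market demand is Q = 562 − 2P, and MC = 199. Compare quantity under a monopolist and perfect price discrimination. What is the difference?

Q rises by 82

Inverting demand: P = 281 − 0.5Q.
The monopolist equates marginal revenue to marginal cost: 281 − Q = 199, so Q = 82. From demand, P = 240.
A perfectly discriminating monopolist sells every unit with P(Q) ≥ MC(Q), so output equals the competitive quantity Q = 164. Each buyer pays their reservation price, so CS = 0 and the firm captures all surplus.
Change in quantity: 164 − 82 = 82.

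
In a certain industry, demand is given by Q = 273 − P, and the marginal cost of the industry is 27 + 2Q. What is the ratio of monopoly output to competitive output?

Q_m/Q_c = 0.75

Inverting demand: P = 273 − Q.
Monopoly sets MR = MC: 273 − 2Q = 27 + 2Q ⇒ Q = 61.5, P = 273 − 61.5 = 211.5.
Competitive equilibrium sets price equal to marginal cost: 273 − Q = 27 + 2Q, so Q = 82 and P = 191.
Ratio Q_m/Q_c = 61.5/82 = 0.75.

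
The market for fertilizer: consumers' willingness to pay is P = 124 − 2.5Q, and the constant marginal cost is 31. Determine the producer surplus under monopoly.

PS = 864.9

The monopolist equates marginal revenue to marginal cost: 124 − 5Q = 31, so Q = 18.6. From demand, P = 77.5.
PS = (77.5 − 31)·18.6 = 864.9.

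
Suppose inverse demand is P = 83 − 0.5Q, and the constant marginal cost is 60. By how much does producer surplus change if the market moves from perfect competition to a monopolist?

Producer surplus rises by 264.5

Under competition P = MC = 60, so Q = (83 − 60)/0.5 = 46.
PS = (60 − 60)·46 = 0.
Monopoly sets MR = MC: 83 − Q = 60 ⇒ Q = 23, P = 83 − 0.5·23 = 71.5.
PS = (71.5 − 60)·23 = 264.5.
Change in producer surplus: 264.5 − 0 = 264.5.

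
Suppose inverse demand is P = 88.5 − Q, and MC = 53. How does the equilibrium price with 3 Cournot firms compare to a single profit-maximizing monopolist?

With 3 symmetric Cournot firms, each firm's FOC gives 88.5 − 4q = 53, so q = 8.875, Q = 3·8.875 = 26.625, and P = 61.875.
A monopolist chooses Q where MR = MC. MR = 88.5 − 2Q; setting this equal to 53 gives Q = 17.75 and P = 70.75.

Cournot: P = 61.875; Monopoly: P = 70.75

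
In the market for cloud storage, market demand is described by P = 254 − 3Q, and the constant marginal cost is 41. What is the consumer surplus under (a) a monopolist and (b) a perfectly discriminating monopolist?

The monopolist equates marginal revenue to marginal cost: 254 − 6Q = 41, so Q = 35.5. From demand, P = 147.5.
CS = ½·(254 − 147.5)·35.5 = 1890.375.
Under first-degree price discrimination the firm charges each unit its demand price and produces up to where P = MC, i.e. Q = 71. Consumer surplus is zero; producer surplus equals total surplus.
CS = 0.

Monopoly: CS = 1890.375; Perfect PD: CS = 0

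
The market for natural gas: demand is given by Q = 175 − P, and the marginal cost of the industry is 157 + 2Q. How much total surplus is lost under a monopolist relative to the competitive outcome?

DWL = 3.375

Inverting demand: P = 175 − Q.
Under competition P = MC: 175 − Q = 157 + 2Q ⇒ Q = 6, P = 169.
A monopolist chooses Q where MR = MC. MR = 175 − 2Q; setting this equal to 157 + 2Q gives Q = 4.5 and P = 170.5.
CS = ½·(175 − 169)·6 = 18; PS = (169·6 − 157·6 − ½·2·6²) = 36; TS = 54.
CS = ½·(175 − 170.5)·4.5 = 10.125; PS = (170.5·4.5 − 157·4.5 − ½·2·4.5²) = 40.5; TS = 50.625.
DWL = 54 − 50.625 = 3.375.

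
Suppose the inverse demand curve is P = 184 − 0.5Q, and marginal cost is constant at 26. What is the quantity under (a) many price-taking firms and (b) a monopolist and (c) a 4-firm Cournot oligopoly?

Competition: Q = 316; Monopoly: Q = 158; Cournot: Q = 252.8

Competitive firms price at marginal cost: P = 26, giving Q = 316.
A monopolist chooses Q where MR = MC. MR = 184 − Q; setting this equal to 26 gives Q = 158 and P = 105.
In a 4-firm Cournot equilibrium, symmetry and the first-order condition give q = (184 − 26)/(2.5) = 63.2. So Q = 252.8 and P = 57.6.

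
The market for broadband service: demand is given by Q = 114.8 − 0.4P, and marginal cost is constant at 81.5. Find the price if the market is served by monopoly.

P = 184.25

Inverting demand: P = 287 − 2.5Q.
A monopolist chooses Q where MR = MC. MR = 287 − 5Q; setting this equal to 81.5 gives Q = 41.1 and P = 184.25.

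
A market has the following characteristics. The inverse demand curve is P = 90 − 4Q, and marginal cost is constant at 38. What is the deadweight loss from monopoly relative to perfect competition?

DWL = 84.5

Under competition P = MC = 38, so Q = (90 − 38)/4 = 13.
A monopolist chooses Q where MR = MC. MR = 90 − 8Q; setting this equal to 38 gives Q = 6.5 and P = 64.
DWL is the triangle between Q = 6.5 and Q = 13: ½·(13 − 6.5)·(64 − 38) = 84.5.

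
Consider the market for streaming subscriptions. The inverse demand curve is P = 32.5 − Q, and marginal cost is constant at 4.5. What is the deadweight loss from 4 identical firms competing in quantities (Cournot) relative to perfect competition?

Perfect competition: P = MC = 4.5, so 32.5 − Q = 4.5 and Q = 28.
Cournot with 4 identical firms: the symmetric best-response condition is 32.5 − 5q = 4.5. Each firm produces q = 5.6, total output Q = 22.4, price P = 10.1.
DWL is the triangle between Q = 22.4 and Q = 28: ½·(28 − 22.4)·(10.1 − 4.5) = 15.68.

DWL = 15.68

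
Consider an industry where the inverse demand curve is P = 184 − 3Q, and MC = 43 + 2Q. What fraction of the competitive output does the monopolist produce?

The monopolist equates marginal revenue to marginal cost: 184 − 6Q = 43 + 2Q, so Q = 17.625. From demand, P = 131.125.
Under competition P = MC: 184 − 3Q = 43 + 2Q ⇒ Q = 28.2, P = 99.4.
Ratio Q_m/Q_c = 17.625/28.2 = 0.625.

Q_m/Q_c = 0.625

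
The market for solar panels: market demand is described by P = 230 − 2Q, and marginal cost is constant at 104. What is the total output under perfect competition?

Competitive firms price at marginal cost: P = 104, giving Q = 63.

Q = 63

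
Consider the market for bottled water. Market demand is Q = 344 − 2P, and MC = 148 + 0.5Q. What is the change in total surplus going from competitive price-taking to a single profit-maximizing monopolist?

Inverting demand: P = 172 − 0.5Q.
Competitive equilibrium sets price equal to marginal cost: 172 − 0.5Q = 148 + 0.5Q, so Q = 24 and P = 160.
CS = ½·(172 − 160)·24 = 144; PS = (160·24 − 148·24 − ½·0.5·24²) = 144; TS = 288.
A monopolist chooses Q where MR = MC. MR = 172 − Q; setting this equal to 148 + 0.5Q gives Q = 16 and P = 164.
CS = ½·(172 − 164)·16 = 64; PS = (164·16 − 148·16 − ½·0.5·16²) = 192; TS = 256.
Change in total surplus: 256 − 288 = −32.

Total surplus falls by 32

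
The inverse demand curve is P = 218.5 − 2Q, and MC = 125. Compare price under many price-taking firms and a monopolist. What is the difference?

Under competition P = MC = 125, so Q = (218.5 − 125)/2 = 46.75.
Monopoly sets MR = MC: 218.5 − 4Q = 125 ⇒ Q = 23.375, P = 218.5 − 2·23.375 = 171.75.
Change in price: 171.75 − 125 = 46.75.

Price rises by 46.75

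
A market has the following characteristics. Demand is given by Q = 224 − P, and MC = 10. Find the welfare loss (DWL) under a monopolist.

DWL = 5724.5

Inverting demand: P = 224 − Q.
Competitive firms price at marginal cost: P = 10, giving Q = 214.
Monopoly sets MR = MC: 224 − 2Q = 10 ⇒ Q = 107, P = 224 − 107 = 117.
DWL is the triangle between Q = 107 and Q = 214: ½·(214 − 107)·(117 − 10) = 5724.5.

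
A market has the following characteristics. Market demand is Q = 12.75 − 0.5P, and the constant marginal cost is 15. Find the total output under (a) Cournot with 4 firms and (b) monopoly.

Cournot: Q = 4.2; Monopoly: Q = 2.625

Inverting demand: P = 25.5 − 2Q.
Cournot with 4 identical firms: the symmetric best-response condition is 25.5 − 10q = 15. Each firm produces q = 1.05, total output Q = 4.2, price P = 17.1.
Monopoly sets MR = MC: 25.5 − 4Q = 15 ⇒ Q = 2.625, P = 25.5 − 2·2.625 = 20.25.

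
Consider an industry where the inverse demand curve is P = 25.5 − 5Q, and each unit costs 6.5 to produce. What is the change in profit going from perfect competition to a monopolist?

Under competition P = MC = 6.5, so Q = (25.5 − 6.5)/5 = 3.8.
Profit = (6.5 − 6.5)·3.8 = 0.
A monopolist chooses Q where MR = MC. MR = 25.5 − 10Q; setting this equal to 6.5 gives Q = 1.9 and P = 16.
Profit = (16 − 6.5)·1.9 = 18.05.
Change in profit: 18.05 − 0 = 18.05.

Profit rises by 18.05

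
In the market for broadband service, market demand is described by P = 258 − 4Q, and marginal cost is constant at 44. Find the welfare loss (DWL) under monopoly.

DWL = 1431.125

Under competition P = MC = 44, so Q = (258 − 44)/4 = 53.5.
Monopoly sets MR = MC: 258 − 8Q = 44 ⇒ Q = 26.75, P = 258 − 4·26.75 = 151.
DWL is the triangle between Q = 26.75 and Q = 53.5: ½·(53.5 − 26.75)·(151 − 44) = 1431.125.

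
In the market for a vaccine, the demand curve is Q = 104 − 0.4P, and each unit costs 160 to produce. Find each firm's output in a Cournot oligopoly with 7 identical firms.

q_i = 5

Inverting demand: P = 260 − 2.5Q.
With 7 symmetric Cournot firms, each firm's FOC gives 260 − 20q = 160, so q = 5, Q = 7·5 = 35, and P = 172.5.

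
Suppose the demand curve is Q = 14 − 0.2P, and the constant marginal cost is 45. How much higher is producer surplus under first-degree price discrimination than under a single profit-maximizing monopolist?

Inverting demand: P = 70 − 5Q.
The monopolist equates marginal revenue to marginal cost: 70 − 10Q = 45, so Q = 2.5. From demand, P = 57.5.
PS = (57.5 − 45)·2.5 = 31.25.
A perfectly discriminating monopolist sells every unit with P(Q) ≥ MC(Q), so output equals the competitive quantity Q = 5. Each buyer pays their reservation price, so CS = 0 and the firm captures all surplus.
PS = ½·(70 − 45)·5 = 62.5.
Change in producer surplus: 62.5 − 31.25 = 31.25.

PS rises by 31.25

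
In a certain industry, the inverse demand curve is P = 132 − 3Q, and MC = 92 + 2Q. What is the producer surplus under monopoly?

PS = 100

The monopolist equates marginal revenue to marginal cost: 132 − 6Q = 92 + 2Q, so Q = 5. From demand, P = 117.
PS = P·Q − VC(Q) = 117·5 − (92·5 + ½·2·5²) = 100.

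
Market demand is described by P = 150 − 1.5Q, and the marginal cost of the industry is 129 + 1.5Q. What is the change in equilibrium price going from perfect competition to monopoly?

Competitive equilibrium sets price equal to marginal cost: 150 − 1.5Q = 129 + 1.5Q, so Q = 7 and P = 139.5.
The monopolist equates marginal revenue to marginal cost: 150 − 3Q = 129 + 1.5Q, so Q = 14/3. From demand, P = 143.
Change in equilibrium price: 143 − 139.5 = 3.5.

P rises by 3.5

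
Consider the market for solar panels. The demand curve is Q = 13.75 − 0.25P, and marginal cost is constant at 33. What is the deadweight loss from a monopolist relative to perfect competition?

Inverting demand: P = 55 − 4Q.
Competitive firms price at marginal cost: P = 33, giving Q = 5.5.
A monopolist chooses Q where MR = MC. MR = 55 − 8Q; setting this equal to 33 gives Q = 2.75 and P = 44.
DWL is the triangle between Q = 2.75 and Q = 5.5: ½·(5.5 − 2.75)·(44 − 33) = 15.125.

DWL = 15.125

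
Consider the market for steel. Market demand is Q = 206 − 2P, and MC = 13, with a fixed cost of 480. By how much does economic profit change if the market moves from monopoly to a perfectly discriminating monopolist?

Inverting demand: P = 103 − 0.5Q.
A monopolist chooses Q where MR = MC. MR = 103 − Q; setting this equal to 13 gives Q = 90 and P = 58.
Profit = (58 − 13)·90 − 480 = 3570.
With perfect price discrimination, output is the efficient level Q = 180 (where demand meets MC), but every buyer pays their willingness to pay: CS = 0 and PS = total surplus.
PS equals the full surplus area, 8100. Profit = 8100 − 480 = 7620.
Change in economic profit: 7620 − 3570 = 4050.

Economic profit rises by 4050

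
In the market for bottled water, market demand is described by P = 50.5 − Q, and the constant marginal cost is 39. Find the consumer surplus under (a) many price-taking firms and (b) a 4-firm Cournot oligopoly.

Perfect competition: P = MC = 39, so 50.5 − Q = 39 and Q = 11.5.
CS = ½·(50.5 − 39)·11.5 = 66.125.
With 4 symmetric Cournot firms, each firm's FOC gives 50.5 − 5q = 39, so q = 2.3, Q = 4·2.3 = 9.2, and P = 41.3.
CS = ½·(50.5 − 41.3)·9.2 = 42.32.

Competition: CS = 66.125; Cournot: CS = 42.32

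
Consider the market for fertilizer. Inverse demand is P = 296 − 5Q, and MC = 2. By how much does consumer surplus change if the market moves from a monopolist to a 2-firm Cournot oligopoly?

The monopolist equates marginal revenue to marginal cost: 296 − 10Q = 2, so Q = 29.4. From demand, P = 149.
CS = ½·(296 − 149)·29.4 = 2160.9.
Cournot with 2 identical firms: the symmetric best-response condition is 296 − 15q = 2. Each firm produces q = 19.6, total output Q = 39.2, price P = 100.
CS = ½·(296 − 100)·39.2 = 3841.6.
Change in consumer surplus: 3841.6 − 2160.9 = 1680.7.

Consumer surplus rises by 1680.7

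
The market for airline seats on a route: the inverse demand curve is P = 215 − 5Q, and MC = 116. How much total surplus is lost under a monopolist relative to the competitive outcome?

Perfect competition: P = MC = 116, so 215 − 5Q = 116 and Q = 19.8.
A monopolist chooses Q where MR = MC. MR = 215 − 10Q; setting this equal to 116 gives Q = 9.9 and P = 165.5.
DWL is the triangle between Q = 9.9 and Q = 19.8: ½·(19.8 − 9.9)·(165.5 − 116) = 245.025.

DWL = 245.025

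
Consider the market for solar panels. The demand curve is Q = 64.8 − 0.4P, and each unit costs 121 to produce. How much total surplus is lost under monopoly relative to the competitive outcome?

Inverting demand: P = 162 − 2.5Q.
Competitive firms price at marginal cost: P = 121, giving Q = 16.4.
Monopoly sets MR = MC: 162 − 5Q = 121 ⇒ Q = 8.2, P = 162 − 2.5·8.2 = 141.5.
DWL is the triangle between Q = 8.2 and Q = 16.4: ½·(16.4 − 8.2)·(141.5 − 121) = 84.05.

DWL = 84.05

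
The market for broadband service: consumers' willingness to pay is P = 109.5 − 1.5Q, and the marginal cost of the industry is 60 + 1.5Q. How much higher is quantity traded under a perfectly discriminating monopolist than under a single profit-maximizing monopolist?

Quantity traded rises by 5.5

Monopoly sets MR = MC: 109.5 − 3Q = 60 + 1.5Q ⇒ Q = 11, P = 109.5 − 1.5·11 = 93.
A perfectly discriminating monopolist sells every unit with P(Q) ≥ MC(Q), so output equals the competitive quantity Q = 16.5. Each buyer pays their reservation price, so CS = 0 and the firm captures all surplus.
Change in quantity traded: 16.5 − 11 = 5.5.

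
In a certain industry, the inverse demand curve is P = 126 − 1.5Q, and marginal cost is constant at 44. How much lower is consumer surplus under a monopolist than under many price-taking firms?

CS falls by 1681

Competitive firms price at marginal cost: P = 44, giving Q = 164/3.
CS = ½·(126 − 44)·164/3 = 6724/3.
The monopolist equates marginal revenue to marginal cost: 126 − 3Q = 44, so Q = 82/3. From demand, P = 85.
CS = ½·(126 − 85)·82/3 = 1681/3.
Change in consumer surplus: 1681/3 − 6724/3 = −1681.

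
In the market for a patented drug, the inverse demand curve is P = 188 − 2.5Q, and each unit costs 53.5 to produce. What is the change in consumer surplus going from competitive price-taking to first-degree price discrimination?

CS falls by 3618.05

Under competition P = MC = 53.5, so Q = (188 − 53.5)/2.5 = 53.8.
CS = ½·(188 − 53.5)·53.8 = 3618.05.
Under first-degree price discrimination the firm charges each unit its demand price and produces up to where P = MC, i.e. Q = 53.8. Consumer surplus is zero; producer surplus equals total surplus.
CS = 0.
Change in consumer surplus: 0 − 3618.05 = −3618.05.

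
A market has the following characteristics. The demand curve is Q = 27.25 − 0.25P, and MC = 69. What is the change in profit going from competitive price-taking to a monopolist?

Profit rises by 100

Inverting demand: P = 109 − 4Q.
Competitive firms price at marginal cost: P = 69, giving Q = 10.
Profit = (69 − 69)·10 = 0.
Monopoly sets MR = MC: 109 − 8Q = 69 ⇒ Q = 5, P = 109 − 4·5 = 89.
Profit = (89 − 69)·5 = 100.
Change in profit: 100 − 0 = 100.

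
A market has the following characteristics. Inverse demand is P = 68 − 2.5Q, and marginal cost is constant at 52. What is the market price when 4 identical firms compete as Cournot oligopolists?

P = 55.2

With 4 symmetric Cournot firms, each firm's FOC gives 68 − 12.5q = 52, so q = 1.28, Q = 4·1.28 = 5.12, and P = 55.2.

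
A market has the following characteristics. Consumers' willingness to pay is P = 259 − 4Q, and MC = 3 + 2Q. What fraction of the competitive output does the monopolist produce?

The monopolist equates marginal revenue to marginal cost: 259 − 8Q = 3 + 2Q, so Q = 25.6. From demand, P = 156.6.
Competitive equilibrium sets price equal to marginal cost: 259 − 4Q = 3 + 2Q, so Q = 128/3 and P = 265/3.
Ratio Q_m/Q_c = 25.6/(128/3) = 0.6.

Q_m/Q_c = 0.6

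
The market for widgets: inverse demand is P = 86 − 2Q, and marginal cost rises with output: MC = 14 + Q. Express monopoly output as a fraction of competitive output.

Q_m/Q_c = 0.6

Monopoly sets MR = MC: 86 − 4Q = 14 + Q ⇒ Q = 14.4, P = 86 − 2·14.4 = 57.2.
Competitive equilibrium sets price equal to marginal cost: 86 − 2Q = 14 + Q, so Q = 24 and P = 38.
Ratio Q_m/Q_c = 14.4/24 = 0.6.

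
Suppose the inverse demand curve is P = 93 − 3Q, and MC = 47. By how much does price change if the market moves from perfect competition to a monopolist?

Price rises by 23

Competitive firms price at marginal cost: P = 47, giving Q = 46/3.
A monopolist chooses Q where MR = MC. MR = 93 − 6Q; setting this equal to 47 gives Q = 23/3 and P = 70.
Change in price: 70 − 47 = 23.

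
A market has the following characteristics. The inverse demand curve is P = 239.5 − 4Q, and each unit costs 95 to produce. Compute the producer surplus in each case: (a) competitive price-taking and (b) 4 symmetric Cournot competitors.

Competitive firms price at marginal cost: P = 95, giving Q = 36.125.
PS = (95 − 95)·36.125 = 0.
Cournot with 4 identical firms: the symmetric best-response condition is 239.5 − 20q = 95. Each firm produces q = 7.225, total output Q = 28.9, price P = 123.9.
PS = (123.9 − 95)·28.9 = 835.21.

Competition: PS = 0; Cournot: PS = 835.21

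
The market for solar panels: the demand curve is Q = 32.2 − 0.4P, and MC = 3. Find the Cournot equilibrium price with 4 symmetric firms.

Inverting demand: P = 80.5 − 2.5Q.
Cournot with 4 identical firms: the symmetric best-response condition is 80.5 − 12.5q = 3. Each firm produces q = 6.2, total output Q = 24.8, price P = 18.5.

P = 18.5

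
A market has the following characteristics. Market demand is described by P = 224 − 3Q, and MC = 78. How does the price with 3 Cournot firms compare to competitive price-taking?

With 3 symmetric Cournot firms, each firm's FOC gives 224 − 12q = 78, so q = 73/6, Q = 3·73/6 = 36.5, and P = 114.5.
Competitive firms price at marginal cost: P = 78, giving Q = 146/3.

Cournot: P = 114.5; Competition: P = 78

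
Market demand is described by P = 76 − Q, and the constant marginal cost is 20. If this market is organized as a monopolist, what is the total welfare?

TS = 1176

A monopolist chooses Q where MR = MC. MR = 76 − 2Q; setting this equal to 20 gives Q = 28 and P = 48.
CS = ½·(76 − 48)·28 = 392; PS = (48 − 20)·28 = 784; TS = 1176.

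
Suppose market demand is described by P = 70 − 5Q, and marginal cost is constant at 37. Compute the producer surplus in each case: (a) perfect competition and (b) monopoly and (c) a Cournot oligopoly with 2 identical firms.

Under competition P = MC = 37, so Q = (70 − 37)/5 = 6.6.
PS = (37 − 37)·6.6 = 0.
A monopolist chooses Q where MR = MC. MR = 70 − 10Q; setting this equal to 37 gives Q = 3.3 and P = 53.5.
PS = (53.5 − 37)·3.3 = 54.45.
With 2 symmetric Cournot firms, each firm's FOC gives 70 − 15q = 37, so q = 2.2, Q = 2·2.2 = 4.4, and P = 48.
PS = (48 − 37)·4.4 = 48.4.

Competition: PS = 0; Monopoly: PS = 54.45; Cournot: PS = 48.4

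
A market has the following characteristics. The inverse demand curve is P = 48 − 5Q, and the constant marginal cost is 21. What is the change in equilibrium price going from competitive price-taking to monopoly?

Under competition P = MC = 21, so Q = (48 − 21)/5 = 5.4.
A monopolist chooses Q where MR = MC. MR = 48 − 10Q; setting this equal to 21 gives Q = 2.7 and P = 34.5.
Change in equilibrium price: 34.5 − 21 = 13.5.

P rises by 13.5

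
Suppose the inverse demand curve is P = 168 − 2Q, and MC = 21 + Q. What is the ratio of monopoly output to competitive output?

A monopolist chooses Q where MR = MC. MR = 168 − 4Q; setting this equal to 21 + Q gives Q = 29.4 and P = 109.2.
Under competition P = MC: 168 − 2Q = 21 + Q ⇒ Q = 49, P = 70.
Ratio Q_m/Q_c = 29.4/49 = 0.6.

Q_m/Q_c = 0.6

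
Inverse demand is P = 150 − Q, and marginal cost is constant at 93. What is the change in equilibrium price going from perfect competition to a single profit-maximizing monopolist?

Equilibrium price rises by 28.5

Under competition P = MC = 93, so Q = (150 − 93)/1 = 57.
Monopoly sets MR = MC: 150 − 2Q = 93 ⇒ Q = 28.5, P = 150 − 28.5 = 121.5.
Change in equilibrium price: 121.5 − 93 = 28.5.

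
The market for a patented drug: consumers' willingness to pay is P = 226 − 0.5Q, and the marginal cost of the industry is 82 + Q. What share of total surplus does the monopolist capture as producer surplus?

A monopolist chooses Q where MR = MC. MR = 226 − Q; setting this equal to 82 + Q gives Q = 72 and P = 190.
CS = ½·(226 − 190)·72 = 1296.
PS = P·Q − VC(Q) = 190·72 − (82·72 + ½·1·72²) = 5184.
Share captured = PS/TS = 5184/6480 = 0.8.

PS/TS = 0.8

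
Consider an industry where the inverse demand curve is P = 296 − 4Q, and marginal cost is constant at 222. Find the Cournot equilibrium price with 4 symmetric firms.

With 4 symmetric Cournot firms, each firm's FOC gives 296 − 20q = 222, so q = 3.7, Q = 4·3.7 = 14.8, and P = 236.8.

P = 236.8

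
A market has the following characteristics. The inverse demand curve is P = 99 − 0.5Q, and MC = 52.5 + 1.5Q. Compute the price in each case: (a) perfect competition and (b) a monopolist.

Competition: P = 87.375; Monopoly: P = 89.7

Competitive equilibrium sets price equal to marginal cost: 99 − 0.5Q = 52.5 + 1.5Q, so Q = 23.25 and P = 87.375.
The monopolist equates marginal revenue to marginal cost: 99 − Q = 52.5 + 1.5Q, so Q = 18.6. From demand, P = 89.7.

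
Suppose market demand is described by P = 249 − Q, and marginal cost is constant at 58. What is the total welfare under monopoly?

TS = 13680.375

Monopoly sets MR = MC: 249 − 2Q = 58 ⇒ Q = 95.5, P = 249 − 95.5 = 153.5.
CS = ½·(249 − 153.5)·95.5 = 4560.125; PS = (153.5 − 58)·95.5 = 9120.25; TS = 13680.375.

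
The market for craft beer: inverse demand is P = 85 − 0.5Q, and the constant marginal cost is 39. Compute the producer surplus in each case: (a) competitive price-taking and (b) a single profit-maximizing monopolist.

Competition: PS = 0; Monopoly: PS = 1058

Perfect competition: P = MC = 39, so 85 − 0.5Q = 39 and Q = 92.
PS = (39 − 39)·92 = 0.
Monopoly sets MR = MC: 85 − Q = 39 ⇒ Q = 46, P = 85 − 0.5·46 = 62.
PS = (62 − 39)·46 = 1058.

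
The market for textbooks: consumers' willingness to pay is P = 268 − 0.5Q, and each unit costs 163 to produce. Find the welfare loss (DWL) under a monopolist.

Under competition P = MC = 163, so Q = (268 − 163)/0.5 = 210.
A monopolist chooses Q where MR = MC. MR = 268 − Q; setting this equal to 163 gives Q = 105 and P = 215.5.
DWL is the triangle between Q = 105 and Q = 210: ½·(210 − 105)·(215.5 − 163) = 2756.25.

DWL = 2756.25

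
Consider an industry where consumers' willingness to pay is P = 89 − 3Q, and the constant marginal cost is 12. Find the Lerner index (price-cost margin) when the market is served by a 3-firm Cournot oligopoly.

Cournot with 3 identical firms: the symmetric best-response condition is 89 − 12q = 12. Each firm produces q = 77/12, total output Q = 19.25, price P = 31.25.
Lerner index = (P − MC)/P = (31.25 − 12)/31.25 = 0.616.

Lerner index = 0.616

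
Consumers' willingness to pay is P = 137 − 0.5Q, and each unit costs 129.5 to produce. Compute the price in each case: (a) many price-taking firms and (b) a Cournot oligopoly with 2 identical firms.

Competition: P = 129.5; Cournot: P = 132

Under competition P = MC = 129.5, so Q = (137 − 129.5)/0.5 = 15.
Cournot with 2 identical firms: the symmetric best-response condition is 137 − 1.5q = 129.5. Each firm produces q = 5, total output Q = 10, price P = 132.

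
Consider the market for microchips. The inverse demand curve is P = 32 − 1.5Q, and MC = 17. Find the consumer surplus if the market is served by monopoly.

CS = 18.75

Monopoly sets MR = MC: 32 − 3Q = 17 ⇒ Q = 5, P = 32 − 1.5·5 = 24.5.
CS = ½·(32 − 24.5)·5 = 18.75.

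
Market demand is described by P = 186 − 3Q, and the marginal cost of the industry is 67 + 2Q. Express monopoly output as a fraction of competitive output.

Q_m/Q_c = 0.625

A monopolist chooses Q where MR = MC. MR = 186 − 6Q; setting this equal to 67 + 2Q gives Q = 14.875 and P = 141.375.
Under competition P = MC: 186 − 3Q = 67 + 2Q ⇒ Q = 23.8, P = 114.6.
Ratio Q_m/Q_c = 14.875/23.8 = 0.625.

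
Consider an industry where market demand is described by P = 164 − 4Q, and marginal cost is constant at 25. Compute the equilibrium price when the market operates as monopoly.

A monopolist chooses Q where MR = MC. MR = 164 − 8Q; setting this equal to 25 gives Q = 17.375 and P = 94.5.

P = 94.5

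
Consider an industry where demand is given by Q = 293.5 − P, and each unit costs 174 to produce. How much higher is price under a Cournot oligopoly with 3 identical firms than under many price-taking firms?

Price rises by 29.875

Inverting demand: P = 293.5 − Q.
Under competition P = MC = 174, so Q = (293.5 − 174)/1 = 119.5.
In a 3-firm Cournot equilibrium, symmetry and the first-order condition give q = (293.5 − 174)/(4) = 29.875. So Q = 89.625 and P = 203.875.
Change in price: 203.875 − 174 = 29.875.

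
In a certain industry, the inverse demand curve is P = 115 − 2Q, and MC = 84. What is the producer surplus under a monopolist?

PS = 120.125

The monopolist equates marginal revenue to marginal cost: 115 − 4Q = 84, so Q = 7.75. From demand, P = 99.5.
PS = (99.5 − 84)·7.75 = 120.125.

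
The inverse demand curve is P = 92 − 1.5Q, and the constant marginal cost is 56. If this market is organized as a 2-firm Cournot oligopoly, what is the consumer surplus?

CS = 192

In a 2-firm Cournot equilibrium, symmetry and the first-order condition give q = (92 − 56)/(4.5) = 8. So Q = 16 and P = 68.
CS = ½·(92 − 68)·16 = 192.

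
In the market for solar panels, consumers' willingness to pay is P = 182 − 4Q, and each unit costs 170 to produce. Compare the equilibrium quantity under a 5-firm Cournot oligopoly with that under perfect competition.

Cournot: Q = 2.5; Competition: Q = 3

Cournot with 5 identical firms: the symmetric best-response condition is 182 − 24q = 170. Each firm produces q = 0.5, total output Q = 2.5, price P = 172.
Perfect competition: P = MC = 170, so 182 − 4Q = 170 and Q = 3.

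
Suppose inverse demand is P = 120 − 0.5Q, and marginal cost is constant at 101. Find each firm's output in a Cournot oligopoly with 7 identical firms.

q_i = 4.75

In a 7-firm Cournot equilibrium, symmetry and the first-order condition give q = (120 − 101)/(4) = 4.75. So Q = 33.25 and P = 103.375.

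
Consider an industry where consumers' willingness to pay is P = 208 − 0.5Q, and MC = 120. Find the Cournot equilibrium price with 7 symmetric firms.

P = 131

With 7 symmetric Cournot firms, each firm's FOC gives 208 − 4q = 120, so q = 22, Q = 7·22 = 154, and P = 131.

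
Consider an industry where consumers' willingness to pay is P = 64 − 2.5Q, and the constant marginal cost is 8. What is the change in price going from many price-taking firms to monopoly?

Competitive firms price at marginal cost: P = 8, giving Q = 22.4.
A monopolist chooses Q where MR = MC. MR = 64 − 5Q; setting this equal to 8 gives Q = 11.2 and P = 36.
Change in price: 36 − 8 = 28.

P rises by 28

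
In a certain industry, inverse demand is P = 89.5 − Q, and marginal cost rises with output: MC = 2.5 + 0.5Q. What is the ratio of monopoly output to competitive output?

Q_m/Q_c = 0.6

The monopolist equates marginal revenue to marginal cost: 89.5 − 2Q = 2.5 + 0.5Q, so Q = 34.8. From demand, P = 54.7.
Under competition P = MC: 89.5 − Q = 2.5 + 0.5Q ⇒ Q = 58, P = 31.5.
Ratio Q_m/Q_c = 34.8/58 = 0.6.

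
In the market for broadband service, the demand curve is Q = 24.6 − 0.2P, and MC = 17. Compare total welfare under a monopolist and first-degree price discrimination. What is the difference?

Total welfare rises by 280.9

Inverting demand: P = 123 − 5Q.
A monopolist chooses Q where MR = MC. MR = 123 − 10Q; setting this equal to 17 gives Q = 10.6 and P = 70.
CS = ½·(123 − 70)·10.6 = 280.9; PS = (70 − 17)·10.6 = 561.8; TS = 842.7.
Under first-degree price discrimination the firm charges each unit its demand price and produces up to where P = MC, i.e. Q = 21.2. Consumer surplus is zero; producer surplus equals total surplus.
TS = 1123.6 (equal to competitive TS).
Change in total welfare: 1123.6 − 842.7 = 280.9.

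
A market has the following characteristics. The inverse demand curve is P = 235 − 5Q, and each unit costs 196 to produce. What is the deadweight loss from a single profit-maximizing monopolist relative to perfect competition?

DWL = 38.025

Perfect competition: P = MC = 196, so 235 − 5Q = 196 and Q = 7.8.
The monopolist equates marginal revenue to marginal cost: 235 − 10Q = 196, so Q = 3.9. From demand, P = 215.5.
DWL is the triangle between Q = 3.9 and Q = 7.8: ½·(7.8 − 3.9)·(215.5 − 196) = 38.025.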